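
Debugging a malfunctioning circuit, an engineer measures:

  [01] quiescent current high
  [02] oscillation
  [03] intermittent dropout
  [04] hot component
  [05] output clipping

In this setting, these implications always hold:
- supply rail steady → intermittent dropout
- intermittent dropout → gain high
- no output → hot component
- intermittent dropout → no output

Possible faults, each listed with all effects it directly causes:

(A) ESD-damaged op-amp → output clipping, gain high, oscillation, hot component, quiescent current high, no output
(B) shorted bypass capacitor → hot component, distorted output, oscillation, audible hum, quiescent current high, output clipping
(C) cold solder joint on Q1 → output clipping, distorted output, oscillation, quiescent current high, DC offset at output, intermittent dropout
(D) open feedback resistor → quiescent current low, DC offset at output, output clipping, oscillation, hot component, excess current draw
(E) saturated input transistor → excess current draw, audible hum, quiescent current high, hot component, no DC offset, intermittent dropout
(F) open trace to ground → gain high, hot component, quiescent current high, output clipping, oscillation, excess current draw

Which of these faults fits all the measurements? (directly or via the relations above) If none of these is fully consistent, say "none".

For each candidate, compare predicted effects to what was observed:
(A) ESD-damaged op-amp — does not account for intermittent dropout
(B) shorted bypass capacitor — quiescent current high +; oscillation +; intermittent dropout -; hot component +; output clipping +
(C) cold solder joint on Q1 — accounts for every observation (hot component by intermittent dropout → no output → hot component)
(D) open feedback resistor — fails on quiescent current high, intermittent dropout (predicts quiescent current low, not quiescent current high)
(E) saturated input transistor — does not account for oscillation, output clipping
(F) open trace to ground — quiescent current high +; oscillation +; intermittent dropout -; hot component +; output clipping +
(C) alone accounts for all the evidence.

C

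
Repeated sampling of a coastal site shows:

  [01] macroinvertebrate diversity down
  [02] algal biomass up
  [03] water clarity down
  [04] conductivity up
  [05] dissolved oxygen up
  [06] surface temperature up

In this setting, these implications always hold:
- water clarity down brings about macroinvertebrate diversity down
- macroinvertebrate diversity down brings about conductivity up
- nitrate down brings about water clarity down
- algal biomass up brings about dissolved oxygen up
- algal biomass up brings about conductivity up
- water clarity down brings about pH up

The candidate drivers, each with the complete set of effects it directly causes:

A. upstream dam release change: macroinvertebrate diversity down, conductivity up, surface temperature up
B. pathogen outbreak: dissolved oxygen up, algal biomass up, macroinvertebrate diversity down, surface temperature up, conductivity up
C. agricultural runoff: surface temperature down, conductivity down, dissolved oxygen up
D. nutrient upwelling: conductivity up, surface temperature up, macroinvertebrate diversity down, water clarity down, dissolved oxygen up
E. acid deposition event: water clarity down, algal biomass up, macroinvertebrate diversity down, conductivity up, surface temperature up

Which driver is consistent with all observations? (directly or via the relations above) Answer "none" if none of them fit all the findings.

E

For each candidate, compare predicted effects to what was observed:
(A) upstream dam release change — macroinvertebrate diversity down ✓; algal biomass up ✗; water clarity down ✗; conductivity up ✓; dissolved oxygen up ✗; surface temperature up ✓
(B) pathogen outbreak — macroinvertebrate diversity down ✓; algal biomass up ✓; water clarity down ✗; conductivity up ✓; dissolved oxygen up ✓; surface temperature up ✓
(C) agricultural runoff — fails on macroinvertebrate diversity down, algal biomass up, water clarity down, conductivity up, surface temperature up (predicts conductivity down, not conductivity up; predicts surface temperature down, not surface temperature up)
(D) nutrient upwelling — macroinvertebrate diversity down ✓; algal biomass up ✗; water clarity down ✓; conductivity up ✓; dissolved oxygen up ✓; surface temperature up ✓
(E) acid deposition event — accounts for every observation (dissolved oxygen up through algal biomass up → dissolved oxygen up)
Only (E) is consistent with every observation.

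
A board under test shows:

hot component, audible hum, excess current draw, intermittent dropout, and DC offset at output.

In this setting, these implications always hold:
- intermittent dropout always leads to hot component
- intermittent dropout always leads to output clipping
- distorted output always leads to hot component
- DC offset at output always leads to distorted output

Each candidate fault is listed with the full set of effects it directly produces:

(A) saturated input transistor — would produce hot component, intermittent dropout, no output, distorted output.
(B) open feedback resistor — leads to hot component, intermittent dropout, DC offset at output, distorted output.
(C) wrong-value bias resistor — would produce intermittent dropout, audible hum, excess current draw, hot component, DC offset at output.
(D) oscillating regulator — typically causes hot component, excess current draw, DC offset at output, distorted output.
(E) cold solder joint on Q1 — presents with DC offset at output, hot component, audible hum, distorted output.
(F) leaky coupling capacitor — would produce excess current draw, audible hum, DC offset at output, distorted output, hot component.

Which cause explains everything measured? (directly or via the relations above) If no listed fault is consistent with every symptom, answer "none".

Per-candidate check:
(A) saturated input transistor — does not account for audible hum, excess current draw, DC offset at output
(B) open feedback resistor — hot component yes; audible hum NO; excess current draw NO; intermittent dropout yes; DC offset at output yes
(C) wrong-value bias resistor — accounts for every observation
(D) oscillating regulator — hot component yes; audible hum NO; excess current draw yes; intermittent dropout NO; DC offset at output yes
(E) cold solder joint on Q1 — hot component yes; audible hum yes; excess current draw NO; intermittent dropout NO; DC offset at output yes
(F) leaky coupling capacitor — hot component yes; audible hum yes; excess current draw yes; intermittent dropout NO; DC offset at output yes
Only (C) is consistent with every observation.

C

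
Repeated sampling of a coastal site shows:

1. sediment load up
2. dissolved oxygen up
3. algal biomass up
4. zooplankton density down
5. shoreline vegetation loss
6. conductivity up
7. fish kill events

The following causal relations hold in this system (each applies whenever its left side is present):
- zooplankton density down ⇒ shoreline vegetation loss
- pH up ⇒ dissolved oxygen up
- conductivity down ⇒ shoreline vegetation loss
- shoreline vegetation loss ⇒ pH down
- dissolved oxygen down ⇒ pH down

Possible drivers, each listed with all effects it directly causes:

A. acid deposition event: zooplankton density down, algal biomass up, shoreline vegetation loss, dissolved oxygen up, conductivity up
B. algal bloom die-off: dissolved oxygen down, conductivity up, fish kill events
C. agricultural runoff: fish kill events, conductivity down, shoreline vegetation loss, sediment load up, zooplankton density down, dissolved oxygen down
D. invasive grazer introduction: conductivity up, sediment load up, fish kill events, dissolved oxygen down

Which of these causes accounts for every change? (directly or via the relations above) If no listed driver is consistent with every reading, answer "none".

For each candidate, compare predicted effects to what was observed:
(A) acid deposition event — does not account for sediment load up, fish kill events
(B) algal bloom die-off — sediment load up -; dissolved oxygen up -; algal biomass up -; zooplankton density down -; shoreline vegetation loss -; conductivity up +; fish kill events +
(C) agricultural runoff — sediment load up +; dissolved oxygen up -; algal biomass up -; zooplankton density down +; shoreline vegetation loss +; conductivity up -; fish kill events +
(D) invasive grazer introduction — sediment load up +; dissolved oxygen up -; algal biomass up -; zooplankton density down -; shoreline vegetation loss -; conductivity up +; fish kill events +
None of the listed candidates fits everything.

none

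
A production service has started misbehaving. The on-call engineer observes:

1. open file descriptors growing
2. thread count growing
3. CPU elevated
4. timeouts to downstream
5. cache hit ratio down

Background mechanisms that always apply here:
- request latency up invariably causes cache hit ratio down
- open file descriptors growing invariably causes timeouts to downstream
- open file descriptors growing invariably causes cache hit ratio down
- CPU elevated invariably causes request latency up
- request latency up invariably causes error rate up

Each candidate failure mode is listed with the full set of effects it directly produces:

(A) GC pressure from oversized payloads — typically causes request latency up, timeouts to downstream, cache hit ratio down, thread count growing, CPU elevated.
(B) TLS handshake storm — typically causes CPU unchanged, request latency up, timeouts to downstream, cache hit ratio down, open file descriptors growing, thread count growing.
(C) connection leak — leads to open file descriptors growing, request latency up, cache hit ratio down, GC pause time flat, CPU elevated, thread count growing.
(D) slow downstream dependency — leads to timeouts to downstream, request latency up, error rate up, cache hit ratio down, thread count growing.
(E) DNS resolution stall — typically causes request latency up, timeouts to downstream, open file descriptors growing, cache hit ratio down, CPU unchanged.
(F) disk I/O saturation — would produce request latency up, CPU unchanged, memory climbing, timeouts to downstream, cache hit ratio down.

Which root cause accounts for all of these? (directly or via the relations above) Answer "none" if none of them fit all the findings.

C

Per-candidate check:
(A) GC pressure from oversized payloads — does not account for open file descriptors growing
(B) TLS handshake storm — fails on CPU elevated (predicts CPU unchanged, not CPU elevated)
(C) connection leak — open file descriptors growing ✓; thread count growing ✓; CPU elevated ✓; timeouts to downstream ✓ (via open file descriptors growing → timeouts to downstream); cache hit ratio down ✓
(D) slow downstream dependency — open file descriptors growing ✗; thread count growing ✓; CPU elevated ✗; timeouts to downstream ✓; cache hit ratio down ✓
(E) DNS resolution stall — fails on thread count growing, CPU elevated (predicts CPU unchanged, not CPU elevated)
(F) disk I/O saturation — fails on open file descriptors growing, thread count growing, CPU elevated (predicts CPU unchanged, not CPU elevated)
Only (C) is consistent with every observation.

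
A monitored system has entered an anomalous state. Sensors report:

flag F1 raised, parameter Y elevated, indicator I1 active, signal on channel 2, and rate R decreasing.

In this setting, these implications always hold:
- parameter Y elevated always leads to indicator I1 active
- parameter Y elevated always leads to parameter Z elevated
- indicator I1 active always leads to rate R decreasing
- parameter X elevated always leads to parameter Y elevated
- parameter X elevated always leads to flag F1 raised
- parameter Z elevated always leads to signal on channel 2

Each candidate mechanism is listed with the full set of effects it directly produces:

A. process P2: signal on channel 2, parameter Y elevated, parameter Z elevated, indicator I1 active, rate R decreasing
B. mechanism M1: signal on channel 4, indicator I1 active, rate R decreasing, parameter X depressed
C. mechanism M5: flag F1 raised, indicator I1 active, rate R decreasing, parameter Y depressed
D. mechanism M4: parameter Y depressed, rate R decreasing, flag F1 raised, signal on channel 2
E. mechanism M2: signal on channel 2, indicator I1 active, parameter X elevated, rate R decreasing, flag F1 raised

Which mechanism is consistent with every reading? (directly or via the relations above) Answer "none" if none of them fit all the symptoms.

E

For each candidate, compare predicted effects to what was observed:
(A) process P2 — flag F1 raised NO; parameter Y elevated yes; indicator I1 active yes; signal on channel 2 yes; rate R decreasing yes
(B) mechanism M1 — does not account for flag F1 raised, parameter Y elevated, signal on channel 2
(C) mechanism M5 — flag F1 raised yes; parameter Y elevated NO; indicator I1 active yes; signal on channel 2 NO; rate R decreasing yes
(D) mechanism M4 — fails on parameter Y elevated, indicator I1 active (predicts parameter Y depressed, not parameter Y elevated)
(E) mechanism M2 — accounts for every observation (parameter Y elevated through parameter X elevated → parameter Y elevated)
(E) alone accounts for all the evidence.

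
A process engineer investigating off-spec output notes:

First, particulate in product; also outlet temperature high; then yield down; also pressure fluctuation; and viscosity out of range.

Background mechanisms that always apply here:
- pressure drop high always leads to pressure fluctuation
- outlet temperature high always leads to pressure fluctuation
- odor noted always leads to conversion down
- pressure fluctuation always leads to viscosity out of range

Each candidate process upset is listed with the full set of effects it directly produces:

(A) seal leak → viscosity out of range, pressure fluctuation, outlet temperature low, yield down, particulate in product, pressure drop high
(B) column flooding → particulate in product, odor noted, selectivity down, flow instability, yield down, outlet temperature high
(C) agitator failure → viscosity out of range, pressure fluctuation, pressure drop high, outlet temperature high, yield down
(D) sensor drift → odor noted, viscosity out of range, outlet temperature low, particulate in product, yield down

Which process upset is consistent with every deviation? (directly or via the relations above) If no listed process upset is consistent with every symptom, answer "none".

B

Testing each hypothesis:
(A) seal leak — particulate in product match; outlet temperature high miss; yield down match; pressure fluctuation match; viscosity out of range match
(B) column flooding — accounts for every observation (pressure fluctuation through outlet temperature high → pressure fluctuation)
(C) agitator failure — does not account for particulate in product
(D) sensor drift — fails on outlet temperature high, pressure fluctuation (predicts outlet temperature low, not outlet temperature high)
(B) is the only candidate with no mismatches.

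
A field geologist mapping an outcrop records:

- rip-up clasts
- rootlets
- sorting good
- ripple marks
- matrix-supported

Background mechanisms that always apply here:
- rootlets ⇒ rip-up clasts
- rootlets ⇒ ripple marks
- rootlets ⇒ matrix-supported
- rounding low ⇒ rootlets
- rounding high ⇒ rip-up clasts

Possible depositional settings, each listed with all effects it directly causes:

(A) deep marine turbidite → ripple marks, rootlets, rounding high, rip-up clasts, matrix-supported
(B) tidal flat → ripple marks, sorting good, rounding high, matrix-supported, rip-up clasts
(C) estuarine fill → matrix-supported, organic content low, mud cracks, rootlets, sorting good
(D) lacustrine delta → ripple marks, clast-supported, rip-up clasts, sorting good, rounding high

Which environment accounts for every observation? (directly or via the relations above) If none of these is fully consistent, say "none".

C

Per-candidate check:
(A) deep marine turbidite — rip-up clasts match; rootlets match; sorting good miss; ripple marks match; matrix-supported match
(B) tidal flat — does not account for rootlets
(C) estuarine fill — rip-up clasts match (via rootlets → rip-up clasts); rootlets match; sorting good match; ripple marks match (via rootlets → ripple marks); matrix-supported match
(D) lacustrine delta — fails on rootlets, matrix-supported (predicts clast-supported, not matrix-supported)
(C) is the only candidate with no mismatches.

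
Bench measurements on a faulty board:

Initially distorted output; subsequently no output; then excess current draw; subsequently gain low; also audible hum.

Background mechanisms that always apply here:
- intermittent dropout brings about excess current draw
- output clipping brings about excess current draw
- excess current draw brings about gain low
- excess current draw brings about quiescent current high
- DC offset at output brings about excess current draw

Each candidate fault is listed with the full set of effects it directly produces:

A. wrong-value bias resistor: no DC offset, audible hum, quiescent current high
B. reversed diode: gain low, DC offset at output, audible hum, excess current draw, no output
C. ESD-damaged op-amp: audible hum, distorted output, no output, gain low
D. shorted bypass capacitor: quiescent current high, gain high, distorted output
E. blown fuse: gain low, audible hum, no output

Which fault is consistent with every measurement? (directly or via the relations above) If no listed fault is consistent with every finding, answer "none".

Testing each hypothesis:
(A) wrong-value bias resistor — does not account for distorted output, no output, excess current draw, gain low
(B) reversed diode — does not account for distorted output
(C) ESD-damaged op-amp — distorted output ✓; no output ✓; excess current draw ✗; gain low ✓; audible hum ✓
(D) shorted bypass capacitor — fails on no output, excess current draw, gain low, audible hum (predicts gain high, not gain low)
(E) blown fuse — distorted output ✗; no output ✓; excess current draw ✗; gain low ✓; audible hum ✓
Every candidate fails on at least one observation.

none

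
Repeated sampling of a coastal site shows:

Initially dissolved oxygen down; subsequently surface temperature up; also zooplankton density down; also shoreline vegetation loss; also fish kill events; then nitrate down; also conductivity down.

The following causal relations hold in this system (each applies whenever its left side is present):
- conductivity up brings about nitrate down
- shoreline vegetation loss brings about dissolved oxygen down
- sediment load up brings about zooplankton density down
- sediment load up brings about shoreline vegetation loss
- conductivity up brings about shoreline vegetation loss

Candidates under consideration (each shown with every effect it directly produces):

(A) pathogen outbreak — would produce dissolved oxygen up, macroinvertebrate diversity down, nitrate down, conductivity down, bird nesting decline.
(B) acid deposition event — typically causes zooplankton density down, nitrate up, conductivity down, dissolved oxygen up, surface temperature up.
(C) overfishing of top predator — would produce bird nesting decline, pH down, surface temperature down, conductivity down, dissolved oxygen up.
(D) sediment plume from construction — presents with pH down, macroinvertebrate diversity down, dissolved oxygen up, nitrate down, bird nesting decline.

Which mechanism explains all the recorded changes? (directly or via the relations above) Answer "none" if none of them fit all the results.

none

Checking each candidate against the observations:
(A) pathogen outbreak — dissolved oxygen down ✗; surface temperature up ✗; zooplankton density down ✗; shoreline vegetation loss ✗; fish kill events ✗; nitrate down ✓; conductivity down ✓
(B) acid deposition event — dissolved oxygen down ✗; surface temperature up ✓; zooplankton density down ✓; shoreline vegetation loss ✗; fish kill events ✗; nitrate down ✗; conductivity down ✓
(C) overfishing of top predator — fails on dissolved oxygen down, surface temperature up, zooplankton density down, shoreline vegetation loss, fish kill events, nitrate down (predicts dissolved oxygen up, not dissolved oxygen down; predicts surface temperature down, not surface temperature up)
(D) sediment plume from construction — fails on dissolved oxygen down, surface temperature up, zooplankton density down, shoreline vegetation loss, fish kill events, conductivity down (predicts dissolved oxygen up, not dissolved oxygen down)
No candidate is consistent with all observations.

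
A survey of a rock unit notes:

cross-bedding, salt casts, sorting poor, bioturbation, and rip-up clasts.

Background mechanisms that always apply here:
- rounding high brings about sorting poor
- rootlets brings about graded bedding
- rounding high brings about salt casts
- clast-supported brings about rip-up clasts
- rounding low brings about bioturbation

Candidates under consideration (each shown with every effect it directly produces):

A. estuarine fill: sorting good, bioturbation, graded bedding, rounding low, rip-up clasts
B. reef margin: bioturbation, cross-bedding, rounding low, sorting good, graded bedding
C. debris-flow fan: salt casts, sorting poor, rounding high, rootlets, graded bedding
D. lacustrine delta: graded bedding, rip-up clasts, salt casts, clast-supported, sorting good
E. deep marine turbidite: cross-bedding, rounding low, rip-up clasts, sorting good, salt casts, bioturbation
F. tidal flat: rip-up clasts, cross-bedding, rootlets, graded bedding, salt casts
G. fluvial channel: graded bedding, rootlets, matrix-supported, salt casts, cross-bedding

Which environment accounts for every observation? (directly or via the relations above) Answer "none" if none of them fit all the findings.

none

For each candidate, compare predicted effects to what was observed:
(A) estuarine fill — fails on cross-bedding, salt casts, sorting poor (predicts sorting good, not sorting poor)
(B) reef margin — cross-bedding yes; salt casts NO; sorting poor NO; bioturbation yes; rip-up clasts NO
(C) debris-flow fan — cross-bedding NO; salt casts yes; sorting poor yes; bioturbation NO; rip-up clasts NO
(D) lacustrine delta — cross-bedding NO; salt casts yes; sorting poor NO; bioturbation NO; rip-up clasts yes
(E) deep marine turbidite — fails on sorting poor (predicts sorting good, not sorting poor)
(F) tidal flat — does not account for sorting poor, bioturbation
(G) fluvial channel — cross-bedding yes; salt casts yes; sorting poor NO; bioturbation NO; rip-up clasts NO
No candidate is consistent with all observations.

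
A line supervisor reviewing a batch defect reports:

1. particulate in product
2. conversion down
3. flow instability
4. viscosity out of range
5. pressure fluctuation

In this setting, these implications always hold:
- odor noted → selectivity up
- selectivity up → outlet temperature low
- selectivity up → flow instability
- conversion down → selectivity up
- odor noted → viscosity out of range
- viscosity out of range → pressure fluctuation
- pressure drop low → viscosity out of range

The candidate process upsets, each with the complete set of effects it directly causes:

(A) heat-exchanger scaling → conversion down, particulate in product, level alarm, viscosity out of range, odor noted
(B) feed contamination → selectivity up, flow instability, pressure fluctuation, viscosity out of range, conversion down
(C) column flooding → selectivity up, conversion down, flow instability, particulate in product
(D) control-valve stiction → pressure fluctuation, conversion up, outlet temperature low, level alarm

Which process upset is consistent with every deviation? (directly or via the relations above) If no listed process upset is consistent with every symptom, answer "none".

For each candidate, compare predicted effects to what was observed:
(A) heat-exchanger scaling — particulate in product yes; conversion down yes; flow instability yes (through conversion down → selectivity up → flow instability); viscosity out of range yes; pressure fluctuation yes (through viscosity out of range → pressure fluctuation)
(B) feed contamination — does not account for particulate in product
(C) column flooding — does not account for viscosity out of range, pressure fluctuation
(D) control-valve stiction — particulate in product NO; conversion down NO; flow instability NO; viscosity out of range NO; pressure fluctuation yes
Only (A) is consistent with every observation.

A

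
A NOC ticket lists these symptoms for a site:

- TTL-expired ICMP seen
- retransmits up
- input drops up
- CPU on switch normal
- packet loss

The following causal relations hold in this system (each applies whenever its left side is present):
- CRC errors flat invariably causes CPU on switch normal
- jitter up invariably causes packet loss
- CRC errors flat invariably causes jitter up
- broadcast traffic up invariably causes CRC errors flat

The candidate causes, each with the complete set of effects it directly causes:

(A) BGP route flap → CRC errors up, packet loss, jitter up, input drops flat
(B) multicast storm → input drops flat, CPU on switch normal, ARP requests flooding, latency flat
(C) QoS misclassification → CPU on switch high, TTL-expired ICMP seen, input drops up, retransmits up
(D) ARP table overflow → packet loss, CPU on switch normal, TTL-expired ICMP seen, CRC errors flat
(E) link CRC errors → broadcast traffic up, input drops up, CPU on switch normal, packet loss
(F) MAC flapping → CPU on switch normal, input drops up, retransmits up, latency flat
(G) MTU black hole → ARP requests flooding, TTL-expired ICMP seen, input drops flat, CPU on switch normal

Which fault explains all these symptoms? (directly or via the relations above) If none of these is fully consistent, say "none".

none

Per-candidate check:
(A) BGP route flap — fails on TTL-expired ICMP seen, retransmits up, input drops up, CPU on switch normal (predicts input drops flat, not input drops up)
(B) multicast storm — TTL-expired ICMP seen miss; retransmits up miss; input drops up miss; CPU on switch normal match; packet loss miss
(C) QoS misclassification — TTL-expired ICMP seen match; retransmits up match; input drops up match; CPU on switch normal miss; packet loss miss
(D) ARP table overflow — TTL-expired ICMP seen match; retransmits up miss; input drops up miss; CPU on switch normal match; packet loss match
(E) link CRC errors — TTL-expired ICMP seen miss; retransmits up miss; input drops up match; CPU on switch normal match; packet loss match
(F) MAC flapping — TTL-expired ICMP seen miss; retransmits up match; input drops up match; CPU on switch normal match; packet loss miss
(G) MTU black hole — fails on retransmits up, input drops up, packet loss (predicts input drops flat, not input drops up)
Every candidate fails on at least one observation.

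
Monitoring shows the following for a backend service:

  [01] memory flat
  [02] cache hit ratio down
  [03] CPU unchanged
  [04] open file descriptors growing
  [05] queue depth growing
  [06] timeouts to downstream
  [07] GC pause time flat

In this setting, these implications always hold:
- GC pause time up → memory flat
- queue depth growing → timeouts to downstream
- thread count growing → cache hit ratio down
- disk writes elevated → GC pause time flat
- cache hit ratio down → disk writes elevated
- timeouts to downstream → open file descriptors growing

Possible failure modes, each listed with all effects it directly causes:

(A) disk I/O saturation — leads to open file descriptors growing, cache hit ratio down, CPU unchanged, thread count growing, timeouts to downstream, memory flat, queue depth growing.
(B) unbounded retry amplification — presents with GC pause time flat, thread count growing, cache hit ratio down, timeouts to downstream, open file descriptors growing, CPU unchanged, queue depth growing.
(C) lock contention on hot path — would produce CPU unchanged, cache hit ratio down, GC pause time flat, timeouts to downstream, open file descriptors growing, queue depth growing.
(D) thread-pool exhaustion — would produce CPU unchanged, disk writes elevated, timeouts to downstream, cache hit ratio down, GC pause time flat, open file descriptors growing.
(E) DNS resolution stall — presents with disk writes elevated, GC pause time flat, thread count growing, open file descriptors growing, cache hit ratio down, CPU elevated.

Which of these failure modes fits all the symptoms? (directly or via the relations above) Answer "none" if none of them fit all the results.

Per-candidate check:
(A) disk I/O saturation — memory flat +; cache hit ratio down +; CPU unchanged +; open file descriptors growing +; queue depth growing +; timeouts to downstream +; GC pause time flat + (through cache hit ratio down → disk writes elevated → GC pause time flat)
(B) unbounded retry amplification — memory flat -; cache hit ratio down +; CPU unchanged +; open file descriptors growing +; queue depth growing +; timeouts to downstream +; GC pause time flat +
(C) lock contention on hot path — memory flat -; cache hit ratio down +; CPU unchanged +; open file descriptors growing +; queue depth growing +; timeouts to downstream +; GC pause time flat +
(D) thread-pool exhaustion — does not account for memory flat, queue depth growing
(E) DNS resolution stall — fails on memory flat, CPU unchanged, queue depth growing, timeouts to downstream (predicts CPU elevated, not CPU unchanged)
(A) alone accounts for all the evidence.

A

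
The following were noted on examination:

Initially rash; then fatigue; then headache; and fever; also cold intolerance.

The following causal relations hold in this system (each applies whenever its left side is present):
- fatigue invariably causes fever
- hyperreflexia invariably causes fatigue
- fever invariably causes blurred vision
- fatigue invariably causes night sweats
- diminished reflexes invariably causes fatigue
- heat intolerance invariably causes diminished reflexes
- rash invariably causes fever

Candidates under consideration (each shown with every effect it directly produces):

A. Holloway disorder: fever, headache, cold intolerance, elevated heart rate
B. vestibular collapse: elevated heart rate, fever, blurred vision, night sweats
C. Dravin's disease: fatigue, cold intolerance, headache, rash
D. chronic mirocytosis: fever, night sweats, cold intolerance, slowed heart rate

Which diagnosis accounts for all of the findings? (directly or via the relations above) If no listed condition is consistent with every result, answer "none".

Checking each candidate against the observations:
(A) Holloway disorder — does not account for rash, fatigue
(B) vestibular collapse — does not account for rash, fatigue, headache, cold intolerance
(C) Dravin's disease — accounts for every observation (fever through rash → fever)
(D) chronic mirocytosis — rash NO; fatigue NO; headache NO; fever yes; cold intolerance yes
Only (C) is consistent with every observation.

C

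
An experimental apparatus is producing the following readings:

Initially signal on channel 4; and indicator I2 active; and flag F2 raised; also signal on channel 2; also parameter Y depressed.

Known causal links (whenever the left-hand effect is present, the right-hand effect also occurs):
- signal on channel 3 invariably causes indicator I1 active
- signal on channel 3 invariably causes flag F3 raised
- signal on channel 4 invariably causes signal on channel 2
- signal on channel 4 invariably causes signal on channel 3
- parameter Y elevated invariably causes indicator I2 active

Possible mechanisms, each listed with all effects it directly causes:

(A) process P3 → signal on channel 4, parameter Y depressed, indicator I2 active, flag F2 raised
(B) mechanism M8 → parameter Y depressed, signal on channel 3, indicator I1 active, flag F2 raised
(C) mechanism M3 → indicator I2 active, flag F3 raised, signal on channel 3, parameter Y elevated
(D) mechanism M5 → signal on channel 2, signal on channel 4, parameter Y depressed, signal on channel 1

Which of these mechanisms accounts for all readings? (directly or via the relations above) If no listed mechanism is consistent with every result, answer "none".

A

Testing each hypothesis:
(A) process P3 — accounts for every observation (signal on channel 2 through signal on channel 4 → signal on channel 2)
(B) mechanism M8 — signal on channel 4 NO; indicator I2 active NO; flag F2 raised yes; signal on channel 2 NO; parameter Y depressed yes
(C) mechanism M3 — fails on signal on channel 4, flag F2 raised, signal on channel 2, parameter Y depressed (predicts parameter Y elevated, not parameter Y depressed)
(D) mechanism M5 — signal on channel 4 yes; indicator I2 active NO; flag F2 raised NO; signal on channel 2 yes; parameter Y depressed yes
Only (A) is consistent with every observation.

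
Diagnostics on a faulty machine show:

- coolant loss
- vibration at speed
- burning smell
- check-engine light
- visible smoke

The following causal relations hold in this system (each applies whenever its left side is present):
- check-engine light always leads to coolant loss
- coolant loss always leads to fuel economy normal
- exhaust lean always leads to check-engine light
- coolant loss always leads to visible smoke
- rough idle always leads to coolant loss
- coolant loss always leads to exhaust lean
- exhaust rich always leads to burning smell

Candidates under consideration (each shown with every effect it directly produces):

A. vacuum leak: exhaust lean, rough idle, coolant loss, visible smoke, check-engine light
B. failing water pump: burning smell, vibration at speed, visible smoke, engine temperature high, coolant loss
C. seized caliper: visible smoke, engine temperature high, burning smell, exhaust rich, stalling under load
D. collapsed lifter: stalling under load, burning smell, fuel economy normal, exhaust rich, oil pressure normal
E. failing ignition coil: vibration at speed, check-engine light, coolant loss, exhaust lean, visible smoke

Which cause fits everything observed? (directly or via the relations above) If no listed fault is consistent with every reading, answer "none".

For each candidate, compare predicted effects to what was observed:
(A) vacuum leak — coolant loss +; vibration at speed -; burning smell -; check-engine light +; visible smoke +
(B) failing water pump — accounts for every observation (check-engine light through coolant loss → exhaust lean → check-engine light)
(C) seized caliper — coolant loss -; vibration at speed -; burning smell +; check-engine light -; visible smoke +
(D) collapsed lifter — coolant loss -; vibration at speed -; burning smell +; check-engine light -; visible smoke -
(E) failing ignition coil — does not account for burning smell
Only (B) is consistent with every observation.

B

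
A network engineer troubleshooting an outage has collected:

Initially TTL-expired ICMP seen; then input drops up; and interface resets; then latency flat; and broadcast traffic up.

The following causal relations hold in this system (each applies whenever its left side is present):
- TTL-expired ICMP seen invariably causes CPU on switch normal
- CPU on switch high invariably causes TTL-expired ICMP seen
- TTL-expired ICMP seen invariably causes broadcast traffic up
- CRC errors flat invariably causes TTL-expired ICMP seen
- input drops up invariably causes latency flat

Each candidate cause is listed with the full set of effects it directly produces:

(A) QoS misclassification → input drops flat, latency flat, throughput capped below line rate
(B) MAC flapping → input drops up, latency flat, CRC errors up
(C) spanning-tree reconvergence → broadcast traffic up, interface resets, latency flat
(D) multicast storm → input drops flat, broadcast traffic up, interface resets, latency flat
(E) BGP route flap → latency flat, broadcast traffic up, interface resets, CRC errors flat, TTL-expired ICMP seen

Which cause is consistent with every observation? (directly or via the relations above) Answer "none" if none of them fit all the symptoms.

none

Checking each candidate against the observations:
(A) QoS misclassification — TTL-expired ICMP seen -; input drops up -; interface resets -; latency flat +; broadcast traffic up -
(B) MAC flapping — TTL-expired ICMP seen -; input drops up +; interface resets -; latency flat +; broadcast traffic up -
(C) spanning-tree reconvergence — TTL-expired ICMP seen -; input drops up -; interface resets +; latency flat +; broadcast traffic up +
(D) multicast storm — fails on TTL-expired ICMP seen, input drops up (predicts input drops flat, not input drops up)
(E) BGP route flap — TTL-expired ICMP seen +; input drops up -; interface resets +; latency flat +; broadcast traffic up +
No candidate is consistent with all observations.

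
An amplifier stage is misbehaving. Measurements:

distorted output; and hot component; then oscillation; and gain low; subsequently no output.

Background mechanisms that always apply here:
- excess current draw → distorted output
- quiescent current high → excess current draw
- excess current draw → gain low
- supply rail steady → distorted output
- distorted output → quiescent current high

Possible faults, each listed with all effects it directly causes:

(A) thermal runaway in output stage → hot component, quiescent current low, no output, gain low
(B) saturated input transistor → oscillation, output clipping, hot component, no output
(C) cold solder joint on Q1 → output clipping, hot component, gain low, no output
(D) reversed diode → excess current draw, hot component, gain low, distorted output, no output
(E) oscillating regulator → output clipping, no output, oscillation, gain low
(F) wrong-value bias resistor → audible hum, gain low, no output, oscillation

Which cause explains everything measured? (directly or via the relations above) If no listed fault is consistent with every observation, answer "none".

none

For each candidate, compare predicted effects to what was observed:
(A) thermal runaway in output stage — does not account for distorted output, oscillation
(B) saturated input transistor — distorted output ✗; hot component ✓; oscillation ✓; gain low ✗; no output ✓
(C) cold solder joint on Q1 — distorted output ✗; hot component ✓; oscillation ✗; gain low ✓; no output ✓
(D) reversed diode — distorted output ✓; hot component ✓; oscillation ✗; gain low ✓; no output ✓
(E) oscillating regulator — does not account for distorted output, hot component
(F) wrong-value bias resistor — does not account for distorted output, hot component
None of the listed candidates fits everything.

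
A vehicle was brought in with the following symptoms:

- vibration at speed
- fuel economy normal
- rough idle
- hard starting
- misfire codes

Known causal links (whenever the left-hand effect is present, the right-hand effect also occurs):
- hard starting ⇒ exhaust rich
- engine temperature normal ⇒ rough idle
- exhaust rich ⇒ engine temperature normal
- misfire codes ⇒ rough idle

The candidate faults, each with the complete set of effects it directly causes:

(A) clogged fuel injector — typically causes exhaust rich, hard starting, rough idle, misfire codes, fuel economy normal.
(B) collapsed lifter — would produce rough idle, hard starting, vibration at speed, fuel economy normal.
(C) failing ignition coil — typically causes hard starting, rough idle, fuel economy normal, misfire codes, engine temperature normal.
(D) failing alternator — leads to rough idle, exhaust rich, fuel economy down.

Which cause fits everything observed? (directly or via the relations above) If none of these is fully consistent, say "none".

Per-candidate check:
(A) clogged fuel injector — vibration at speed NO; fuel economy normal yes; rough idle yes; hard starting yes; misfire codes yes
(B) collapsed lifter — does not account for misfire codes
(C) failing ignition coil — does not account for vibration at speed
(D) failing alternator — fails on vibration at speed, fuel economy normal, hard starting, misfire codes (predicts fuel economy down, not fuel economy normal)
No candidate is consistent with all observations.

none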